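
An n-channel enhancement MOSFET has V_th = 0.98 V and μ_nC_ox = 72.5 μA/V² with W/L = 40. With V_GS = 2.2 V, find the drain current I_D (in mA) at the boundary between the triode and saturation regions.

At the boundary V_DS = V_ov = V_GS − V_th = 2.2 − 0.98 = 1.22 V.
k_n = μ_nC_ox · (W/L) = 2.9 mA/V².
I_D = ½ k_n V_ov² = 0.5 × 2.9 × 1.22² = 2.16 mA.

I_D = 2.16 mA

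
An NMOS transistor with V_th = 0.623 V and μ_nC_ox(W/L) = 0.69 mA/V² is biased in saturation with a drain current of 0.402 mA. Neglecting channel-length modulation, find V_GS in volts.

In saturation I_D = ½ k_n (V_GS − V_th)², so V_GS − V_th = √(2 I_D / k_n) = √(2 × 0.402 / 0.69) = 1.08 V.
V_GS = 0.623 + 1.08 = 1.7 V.

V_GS = 1.70 V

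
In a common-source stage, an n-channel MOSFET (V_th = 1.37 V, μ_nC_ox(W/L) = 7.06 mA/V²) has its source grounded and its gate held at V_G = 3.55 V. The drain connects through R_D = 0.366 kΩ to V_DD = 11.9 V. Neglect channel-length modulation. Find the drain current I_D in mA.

I_D = 16.8 mA

V_GS = V_G = 3.55 V, so V_ov = 3.55 − 1.37 = 2.18 V.
Assume saturation: I_D = ½ k_n V_ov² = 0.5 × 7.06 × 2.18² = 16.8 mA, giving V_DS = V_DD − I_D R_D = 11.9 − 16.8 × 0.366 = 5.76 V.
V_DS = 5.76 V ≥ V_ov = 2.18 V, confirming saturation.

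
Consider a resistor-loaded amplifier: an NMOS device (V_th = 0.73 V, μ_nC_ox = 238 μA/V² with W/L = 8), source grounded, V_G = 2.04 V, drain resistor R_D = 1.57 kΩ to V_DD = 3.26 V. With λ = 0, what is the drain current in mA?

I_D = 1.49 mA

V_GS = V_G = 2.04 V, so V_ov = 2.04 − 0.73 = 1.31 V.
k_n = μ_nC_ox · (W/L) = 1.904 mA/V².
Assume saturation: I_D = ½ k_n V_ov² = 0.5 × 1.904 × 1.31² = 1.63 mA, giving V_DS = V_DD − I_D R_D = 3.26 − 1.63 × 1.57 = 0.695 V.
But 0.695 V < V_ov = 1.31 V, so the device is actually in triode.
In triode I_D = k_n[V_ov V_DS − ½ V_DS²] and I_D = (V_DD − V_DS)/R_D. Equating: 1.49 V_DS² − 4.916 V_DS + 3.26 = 0, giving V_DS = 0.921 V (the root below V_ov).
I_D = (3.26 − 0.921) / 1.57 = 1.49 mA.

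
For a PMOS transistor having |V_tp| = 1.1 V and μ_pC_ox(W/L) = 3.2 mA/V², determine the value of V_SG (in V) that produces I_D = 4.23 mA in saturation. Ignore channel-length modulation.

In saturation I_D = ½ k_p (V_SG − |V_tp|)², so V_SG − |V_tp| = √(2 I_D / k_p) = √(2 × 4.23 / 3.2) = 1.63 V.
V_SG = 1.1 + 1.63 = 2.73 V.

V_SG = 2.73 V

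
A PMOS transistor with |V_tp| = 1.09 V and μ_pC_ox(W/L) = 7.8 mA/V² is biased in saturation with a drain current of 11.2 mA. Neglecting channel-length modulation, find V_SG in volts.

V_SG = 2.78 V

In saturation I_D = ½ k_p (V_SG − |V_tp|)², so V_SG − |V_tp| = √(2 I_D / k_p) = √(2 × 11.2 / 7.8) = 1.69 V.
V_SG = 1.09 + 1.69 = 2.78 V.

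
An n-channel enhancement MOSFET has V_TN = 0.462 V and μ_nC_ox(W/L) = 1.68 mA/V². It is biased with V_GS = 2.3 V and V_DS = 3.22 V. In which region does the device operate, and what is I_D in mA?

V_ov = V_GS − V_TN = 2.3 − 0.462 = 1.84 V.
Since V_DS = 3.22 V ≥ V_ov = 1.84 V, the device is in saturation.
I_D = ½ k_n V_ov² = 0.5 × 1.68 × 1.84² = 2.84 mA.

Saturation; I_D = 2.84 mA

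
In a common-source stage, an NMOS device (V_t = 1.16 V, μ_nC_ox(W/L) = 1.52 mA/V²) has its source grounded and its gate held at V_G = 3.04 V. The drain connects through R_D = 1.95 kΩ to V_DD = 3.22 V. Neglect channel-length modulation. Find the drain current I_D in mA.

V_GS = V_G = 3.04 V, so V_ov = 3.04 − 1.16 = 1.88 V.
Assume saturation: I_D = ½ k_n V_ov² = 0.5 × 1.52 × 1.88² = 2.69 mA, giving V_DS = V_DD − I_D R_D = 3.22 − 2.69 × 1.95 = -2.02 V.
But -2.02 V < V_ov = 1.88 V, so the device is actually in triode.
In triode I_D = k_n[V_ov V_DS − ½ V_DS²] and I_D = (V_DD − V_DS)/R_D. Equating: 1.48 V_DS² − 6.572 V_DS + 3.22 = 0, giving V_DS = 0.561 V (the root below V_ov).
I_D = (3.22 − 0.561) / 1.95 = 1.36 mA.

I_D = 1.36 mA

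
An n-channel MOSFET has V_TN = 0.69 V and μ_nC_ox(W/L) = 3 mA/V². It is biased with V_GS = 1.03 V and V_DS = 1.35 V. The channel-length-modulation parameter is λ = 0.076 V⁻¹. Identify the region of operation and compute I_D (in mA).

V_ov = V_GS − V_TN = 1.03 − 0.69 = 0.34 V.
Since V_DS = 1.35 V ≥ V_ov = 0.34 V, the device is in saturation.
I_D = ½ k_n V_ov² (1 + λ V_DS) = 0.5 × 3 × 0.34² × (1 + 0.076 × 1.35) = 0.191 mA.

Saturation; I_D = 0.191 mA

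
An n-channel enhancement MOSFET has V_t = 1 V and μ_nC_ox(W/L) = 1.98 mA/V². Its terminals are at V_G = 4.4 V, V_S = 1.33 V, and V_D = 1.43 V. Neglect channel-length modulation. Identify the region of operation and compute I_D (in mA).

Triode; I_D = 0.400 mA

V_GS = V_G − V_S = 4.4 − 1.33 = 3.07 V; V_DS = V_D − V_S = 1.43 − 1.33 = 0.1 V.
V_ov = V_GS − V_t = 3.07 − 1 = 2.07 V.
Since V_DS = 0.1 V < V_ov = 2.07 V, the device is in the triode region.
I_D = k_n [V_ov · V_DS − ½ V_DS²] = 1.98 × [2.07 × 0.1 − 0.5 × 0.1²] = 0.4 mA.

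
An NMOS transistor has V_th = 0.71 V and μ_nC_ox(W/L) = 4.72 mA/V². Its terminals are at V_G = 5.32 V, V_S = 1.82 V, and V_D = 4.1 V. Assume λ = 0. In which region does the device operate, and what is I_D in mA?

V_GS = V_G − V_S = 5.32 − 1.82 = 3.5 V; V_DS = V_D − V_S = 4.1 − 1.82 = 2.28 V.
V_ov = V_GS − V_th = 3.5 − 0.71 = 2.79 V.
Since V_DS = 2.28 V < V_ov = 2.79 V, the device is in the triode region.
I_D = k_n [V_ov · V_DS − ½ V_DS²] = 4.72 × [2.79 × 2.28 − 0.5 × 2.28²] = 17.8 mA.

Triode; I_D = 17.8 mA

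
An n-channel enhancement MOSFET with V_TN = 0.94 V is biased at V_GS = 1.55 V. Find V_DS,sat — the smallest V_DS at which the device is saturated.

The boundary between triode and saturation is V_DS = V_GS − V_TN = V_ov.
V_ov = 1.55 − 0.94 = 0.61 V.

V_DS,sat = 0.610 V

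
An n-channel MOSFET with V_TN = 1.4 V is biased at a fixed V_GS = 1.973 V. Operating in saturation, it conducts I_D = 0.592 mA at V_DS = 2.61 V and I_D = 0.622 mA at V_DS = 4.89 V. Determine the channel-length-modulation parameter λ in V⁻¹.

λ = 0.0236 V⁻¹

With V_GS fixed, I_D ∝ (1 + λ V_DS) in saturation, so I_D2/I_D1 = (1 + λ V_DS2)/(1 + λ V_DS1).
0.622/0.592 = 1.051 = (1 + 4.89 λ)/(1 + 2.61 λ).
Solving: λ (I_D1 V_DS2 − I_D2 V_DS1) = I_D2 − I_D1, so λ = (0.622 − 0.592) / (0.592 × 4.89 − 0.622 × 2.61) = 0.03 / 1.27 = 0.0236 V⁻¹.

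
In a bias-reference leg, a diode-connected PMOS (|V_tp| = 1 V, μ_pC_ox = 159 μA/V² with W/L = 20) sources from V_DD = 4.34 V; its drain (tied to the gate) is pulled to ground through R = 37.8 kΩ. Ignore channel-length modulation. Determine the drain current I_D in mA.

With gate tied to drain, V_SG = V_SD ≥ V_SG − |V_tp|, so the device is in saturation.
k_p = μ_pC_ox · (W/L) = 3.18 mA/V².
KCL at the drain: ½ k_p (V_SG − |V_tp|)² = (V_DD − V_SG)/R.
Let x = V_SG − 1. Then 60.1 x² + x − 3.34 = 0, giving x = 0.228 V (positive root), so V_SG = 1.23 V.
I_D = (V_DD − V_SG)/R = (4.34 − 1.23) / 37.8 = 0.0823 mA.

I_D = 0.0823 mA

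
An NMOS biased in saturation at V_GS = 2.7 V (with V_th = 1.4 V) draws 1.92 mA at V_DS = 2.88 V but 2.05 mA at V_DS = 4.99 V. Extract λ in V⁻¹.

With V_GS fixed, I_D ∝ (1 + λ V_DS) in saturation, so I_D2/I_D1 = (1 + λ V_DS2)/(1 + λ V_DS1).
2.05/1.92 = 1.068 = (1 + 4.99 λ)/(1 + 2.88 λ).
Solving: λ (I_D1 V_DS2 − I_D2 V_DS1) = I_D2 − I_D1, so λ = (2.05 − 1.92) / (1.92 × 4.99 − 2.05 × 2.88) = 0.13 / 3.68 = 0.0354 V⁻¹.

λ = 0.0354 V⁻¹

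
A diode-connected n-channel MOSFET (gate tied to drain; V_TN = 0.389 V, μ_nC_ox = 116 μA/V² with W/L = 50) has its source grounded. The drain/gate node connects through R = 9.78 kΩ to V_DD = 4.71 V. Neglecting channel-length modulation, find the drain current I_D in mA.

I_D = 0.404 mA

With gate tied to drain, V_GS = V_DS ≥ V_GS − V_TN, so the device is in saturation.
k_n = μ_nC_ox · (W/L) = 5.8 mA/V².
KCL at the drain: ½ k_n (V_GS − V_TN)² = (V_DD − V_GS)/R.
Let x = V_GS − 0.389. Then 28.4 x² + x − 4.321 = 0, giving x = 0.373 V (positive root), so V_GS = 0.762 V.
I_D = (V_DD − V_GS)/R = (4.71 − 0.762) / 9.78 = 0.404 mA.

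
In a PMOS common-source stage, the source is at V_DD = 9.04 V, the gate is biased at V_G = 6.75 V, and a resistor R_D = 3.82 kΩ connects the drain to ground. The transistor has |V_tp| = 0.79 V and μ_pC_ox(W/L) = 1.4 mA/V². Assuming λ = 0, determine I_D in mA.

V_SG = V_DD − V_G = 9.04 − 6.75 = 2.29 V, so V_ov = 2.29 − 0.79 = 1.5 V.
Assume saturation: I_D = ½ k_p V_ov² = 0.5 × 1.4 × 1.5² = 1.57 mA, giving V_SD = V_DD − I_D R_D = 9.04 − 1.57 × 3.82 = 3.02 V.
V_SD = 3.02 V ≥ V_ov = 1.5 V, confirming saturation.

I_D = 1.57 mA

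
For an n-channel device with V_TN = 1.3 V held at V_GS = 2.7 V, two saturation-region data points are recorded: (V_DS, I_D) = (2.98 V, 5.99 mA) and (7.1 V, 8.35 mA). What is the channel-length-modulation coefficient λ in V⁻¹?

With V_GS fixed, I_D ∝ (1 + λ V_DS) in saturation, so I_D2/I_D1 = (1 + λ V_DS2)/(1 + λ V_DS1).
8.35/5.99 = 1.394 = (1 + 7.1 λ)/(1 + 2.98 λ).
Solving: λ (I_D1 V_DS2 − I_D2 V_DS1) = I_D2 − I_D1, so λ = (8.35 − 5.99) / (5.99 × 7.1 − 8.35 × 2.98) = 2.36 / 17.6 = 0.134 V⁻¹.

λ = 0.134 V⁻¹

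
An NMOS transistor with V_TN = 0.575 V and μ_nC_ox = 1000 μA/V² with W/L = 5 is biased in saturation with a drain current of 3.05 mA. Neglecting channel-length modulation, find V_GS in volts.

V_GS = 1.68 V

k_n = μ_nC_ox · (W/L) = 5 mA/V².
In saturation I_D = ½ k_n (V_GS − V_TN)², so V_GS − V_TN = √(2 I_D / k_n) = √(2 × 3.05 / 5) = 1.1 V.
V_GS = 0.575 + 1.1 = 1.68 V.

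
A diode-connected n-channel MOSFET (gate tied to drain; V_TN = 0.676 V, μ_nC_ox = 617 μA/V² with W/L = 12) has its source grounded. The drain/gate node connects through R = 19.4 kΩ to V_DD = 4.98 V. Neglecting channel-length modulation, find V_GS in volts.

V_GS = 0.914 V

With gate tied to drain, V_GS = V_DS ≥ V_GS − V_TN, so the device is in saturation.
k_n = μ_nC_ox · (W/L) = 7.404 mA/V².
KCL at the drain: ½ k_n (V_GS − V_TN)² = (V_DD − V_GS)/R.
Let x = V_GS − 0.676. Then 71.8 x² + x − 4.304 = 0, giving x = 0.238 V (positive root), so V_GS = 0.914 V.
I_D = (V_DD − V_GS)/R = (4.98 − 0.914) / 19.4 = 0.21 mA.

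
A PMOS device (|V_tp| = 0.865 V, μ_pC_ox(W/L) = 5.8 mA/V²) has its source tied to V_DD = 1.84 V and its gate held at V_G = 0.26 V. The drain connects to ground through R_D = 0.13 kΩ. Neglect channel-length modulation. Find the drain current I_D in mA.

I_D = 1.48 mA

V_SG = V_DD − V_G = 1.84 − 0.26 = 1.58 V, so V_ov = 1.58 − 0.865 = 0.715 V.
Assume saturation: I_D = ½ k_p V_ov² = 0.5 × 5.8 × 0.715² = 1.48 mA, giving V_SD = V_DD − I_D R_D = 1.84 − 1.48 × 0.13 = 1.65 V.
V_SD = 1.65 V ≥ V_ov = 0.715 V, confirming saturation.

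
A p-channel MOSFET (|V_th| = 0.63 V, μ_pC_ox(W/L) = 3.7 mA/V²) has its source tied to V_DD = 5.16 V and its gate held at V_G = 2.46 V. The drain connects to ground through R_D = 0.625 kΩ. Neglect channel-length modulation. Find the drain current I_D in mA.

V_SG = V_DD − V_G = 5.16 − 2.46 = 2.7 V, so V_ov = 2.7 − 0.63 = 2.07 V.
Assume saturation: I_D = ½ k_p V_ov² = 0.5 × 3.7 × 2.07² = 7.93 mA, giving V_SD = V_DD − I_D R_D = 5.16 − 7.93 × 0.625 = 0.206 V.
But 0.206 V < V_ov = 2.07 V, so the device is actually in triode.
In triode I_D = k_p[V_ov V_SD − ½ V_SD²] and I_D = (V_DD − V_SD)/R_D. Equating: 1.16 V_SD² − 5.787 V_SD + 5.16 = 0, giving V_SD = 1.16 V (the root below V_ov).
I_D = (5.16 − 1.16) / 0.625 = 6.4 mA.

I_D = 6.40 mA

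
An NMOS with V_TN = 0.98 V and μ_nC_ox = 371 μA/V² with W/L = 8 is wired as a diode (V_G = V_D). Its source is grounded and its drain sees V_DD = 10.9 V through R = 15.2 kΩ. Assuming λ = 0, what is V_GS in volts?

With gate tied to drain, V_GS = V_DS ≥ V_GS − V_TN, so the device is in saturation.
k_n = μ_nC_ox · (W/L) = 2.968 mA/V².
KCL at the drain: ½ k_n (V_GS − V_TN)² = (V_DD − V_GS)/R.
Let x = V_GS − 0.98. Then 22.6 x² + x − 9.92 = 0, giving x = 0.641 V (positive root), so V_GS = 1.62 V.
I_D = (V_DD − V_GS)/R = (10.9 − 1.62) / 15.2 = 0.61 mA.

V_GS = 1.62 V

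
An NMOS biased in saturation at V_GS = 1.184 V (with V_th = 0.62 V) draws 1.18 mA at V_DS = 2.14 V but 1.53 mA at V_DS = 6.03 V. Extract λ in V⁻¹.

λ = 0.0911 V⁻¹

With V_GS fixed, I_D ∝ (1 + λ V_DS) in saturation, so I_D2/I_D1 = (1 + λ V_DS2)/(1 + λ V_DS1).
1.53/1.18 = 1.297 = (1 + 6.03 λ)/(1 + 2.14 λ).
Solving: λ (I_D1 V_DS2 − I_D2 V_DS1) = I_D2 − I_D1, so λ = (1.53 − 1.18) / (1.18 × 6.03 − 1.53 × 2.14) = 0.35 / 3.84 = 0.0911 V⁻¹.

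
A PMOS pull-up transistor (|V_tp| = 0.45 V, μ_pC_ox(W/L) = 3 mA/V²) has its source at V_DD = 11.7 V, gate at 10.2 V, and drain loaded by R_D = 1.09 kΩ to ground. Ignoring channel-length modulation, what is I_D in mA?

V_SG = V_DD − V_G = 11.7 − 10.2 = 1.5 V, so V_ov = 1.5 − 0.45 = 1.05 V.
Assume saturation: I_D = ½ k_p V_ov² = 0.5 × 3 × 1.05² = 1.65 mA, giving V_SD = V_DD − I_D R_D = 11.7 − 1.65 × 1.09 = 9.9 V.
V_SD = 9.9 V ≥ V_ov = 1.05 V, confirming saturation.

I_D = 1.65 mA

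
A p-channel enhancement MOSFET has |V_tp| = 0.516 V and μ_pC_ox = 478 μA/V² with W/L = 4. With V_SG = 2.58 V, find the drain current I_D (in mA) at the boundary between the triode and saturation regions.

At the boundary V_SD = V_ov = V_SG − |V_tp| = 2.58 − 0.516 = 2.06 V.
k_p = μ_pC_ox · (W/L) = 1.912 mA/V².
I_D = ½ k_p V_ov² = 0.5 × 1.912 × 2.06² = 4.07 mA.

I_D = 4.07 mA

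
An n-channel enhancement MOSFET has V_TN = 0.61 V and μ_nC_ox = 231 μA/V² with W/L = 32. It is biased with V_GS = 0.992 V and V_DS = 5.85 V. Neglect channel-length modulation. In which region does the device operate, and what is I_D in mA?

k_n = μ_nC_ox · (W/L) = 7.392 mA/V².
V_ov = V_GS − V_TN = 0.992 − 0.61 = 0.382 V.
Since V_DS = 5.85 V ≥ V_ov = 0.382 V, the device is in saturation.
I_D = ½ k_n V_ov² = 0.5 × 7.392 × 0.382² = 0.539 mA.

Saturation; I_D = 0.539 mA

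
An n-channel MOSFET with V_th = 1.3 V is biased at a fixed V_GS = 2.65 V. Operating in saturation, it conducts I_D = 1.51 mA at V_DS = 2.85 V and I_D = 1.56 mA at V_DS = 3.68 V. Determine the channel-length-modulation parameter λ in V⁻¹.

With V_GS fixed, I_D ∝ (1 + λ V_DS) in saturation, so I_D2/I_D1 = (1 + λ V_DS2)/(1 + λ V_DS1).
1.56/1.51 = 1.033 = (1 + 3.68 λ)/(1 + 2.85 λ).
Solving: λ (I_D1 V_DS2 − I_D2 V_DS1) = I_D2 − I_D1, so λ = (1.56 − 1.51) / (1.51 × 3.68 − 1.56 × 2.85) = 0.05 / 1.11 = 0.045 V⁻¹.

λ = 0.0450 V⁻¹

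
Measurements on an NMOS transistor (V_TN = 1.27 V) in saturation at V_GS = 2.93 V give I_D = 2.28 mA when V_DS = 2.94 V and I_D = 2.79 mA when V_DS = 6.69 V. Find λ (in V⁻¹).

λ = 0.0723 V⁻¹

With V_GS fixed, I_D ∝ (1 + λ V_DS) in saturation, so I_D2/I_D1 = (1 + λ V_DS2)/(1 + λ V_DS1).
2.79/2.28 = 1.224 = (1 + 6.69 λ)/(1 + 2.94 λ).
Solving: λ (I_D1 V_DS2 − I_D2 V_DS1) = I_D2 − I_D1, so λ = (2.79 − 2.28) / (2.28 × 6.69 − 2.79 × 2.94) = 0.51 / 7.05 = 0.0723 V⁻¹.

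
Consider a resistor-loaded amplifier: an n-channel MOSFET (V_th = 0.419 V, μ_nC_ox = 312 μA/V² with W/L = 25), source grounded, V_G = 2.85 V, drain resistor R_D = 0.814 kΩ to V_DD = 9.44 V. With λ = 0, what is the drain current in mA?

V_GS = V_G = 2.85 V, so V_ov = 2.85 − 0.419 = 2.43 V.
k_n = μ_nC_ox · (W/L) = 7.8 mA/V².
Assume saturation: I_D = ½ k_n V_ov² = 0.5 × 7.8 × 2.43² = 23 mA, giving V_DS = V_DD − I_D R_D = 9.44 − 23 × 0.814 = -9.32 V.
But -9.32 V < V_ov = 2.43 V, so the device is actually in triode.
In triode I_D = k_n[V_ov V_DS − ½ V_DS²] and I_D = (V_DD − V_DS)/R_D. Equating: 3.17 V_DS² − 16.43 V_DS + 9.44 = 0, giving V_DS = 0.658 V (the root below V_ov).
I_D = (9.44 − 0.658) / 0.814 = 10.8 mA.

I_D = 10.8 mA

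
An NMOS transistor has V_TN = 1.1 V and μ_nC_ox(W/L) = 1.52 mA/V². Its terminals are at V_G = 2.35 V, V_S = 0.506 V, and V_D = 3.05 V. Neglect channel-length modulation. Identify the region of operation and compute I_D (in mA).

Saturation; I_D = 0.421 mA

V_GS = V_G − V_S = 2.35 − 0.506 = 1.84 V; V_DS = V_D − V_S = 3.05 − 0.506 = 2.54 V.
V_ov = V_GS − V_TN = 1.84 − 1.1 = 0.744 V.
Since V_DS = 2.54 V ≥ V_ov = 0.744 V, the device is in saturation.
I_D = ½ k_n V_ov² = 0.5 × 1.52 × 0.744² = 0.421 mA.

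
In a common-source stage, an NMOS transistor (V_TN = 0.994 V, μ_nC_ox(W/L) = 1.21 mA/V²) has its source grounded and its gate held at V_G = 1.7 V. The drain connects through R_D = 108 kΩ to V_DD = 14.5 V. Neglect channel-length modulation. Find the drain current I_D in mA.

V_GS = V_G = 1.7 V, so V_ov = 1.7 − 0.994 = 0.706 V.
Assume saturation: I_D = ½ k_n V_ov² = 0.5 × 1.21 × 0.706² = 0.302 mA, giving V_DS = V_DD − I_D R_D = 14.5 − 0.302 × 108 = -18.1 V.
But -18.1 V < V_ov = 0.706 V, so the device is actually in triode.
In triode I_D = k_n[V_ov V_DS − ½ V_DS²] and I_D = (V_DD − V_DS)/R_D. Equating: 65.3 V_DS² − 93.26 V_DS + 14.5 = 0, giving V_DS = 0.178 V (the root below V_ov).
I_D = (14.5 − 0.178) / 108 = 0.133 mA.

I_D = 0.133 mA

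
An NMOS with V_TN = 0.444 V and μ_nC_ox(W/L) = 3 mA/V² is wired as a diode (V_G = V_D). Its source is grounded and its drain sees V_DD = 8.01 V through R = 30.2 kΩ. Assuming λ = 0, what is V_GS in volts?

V_GS = 0.842 V

With gate tied to drain, V_GS = V_DS ≥ V_GS − V_TN, so the device is in saturation.
KCL at the drain: ½ k_n (V_GS − V_TN)² = (V_DD − V_GS)/R.
Let x = V_GS − 0.444. Then 45.3 x² + x − 7.566 = 0, giving x = 0.398 V (positive root), so V_GS = 0.842 V.
I_D = (V_DD − V_GS)/R = (8.01 − 0.842) / 30.2 = 0.237 mA.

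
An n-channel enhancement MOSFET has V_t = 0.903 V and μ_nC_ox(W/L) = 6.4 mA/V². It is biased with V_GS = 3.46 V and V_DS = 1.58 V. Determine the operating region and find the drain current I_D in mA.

V_ov = V_GS − V_t = 3.46 − 0.903 = 2.56 V.
Since V_DS = 1.58 V < V_ov = 2.56 V, the device is in the triode region.
I_D = k_n [V_ov · V_DS − ½ V_DS²] = 6.4 × [2.56 × 1.58 − 0.5 × 1.58²] = 17.9 mA.

Triode; I_D = 17.9 mA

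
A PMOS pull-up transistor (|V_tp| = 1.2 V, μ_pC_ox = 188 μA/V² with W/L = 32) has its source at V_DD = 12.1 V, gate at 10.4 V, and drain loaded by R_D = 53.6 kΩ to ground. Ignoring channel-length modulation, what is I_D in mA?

V_SG = V_DD − V_G = 12.1 − 10.4 = 1.7 V, so V_ov = 1.7 − 1.2 = 0.5 V.
k_p = μ_pC_ox · (W/L) = 6.016 mA/V².
Assume saturation: I_D = ½ k_p V_ov² = 0.5 × 6.016 × 0.5² = 0.752 mA, giving V_SD = V_DD − I_D R_D = 12.1 − 0.752 × 53.6 = -28.2 V.
But -28.2 V < V_ov = 0.5 V, so the device is actually in triode.
In triode I_D = k_p[V_ov V_SD − ½ V_SD²] and I_D = (V_DD − V_SD)/R_D. Equating: 161 V_SD² − 162.2 V_SD + 12.1 = 0, giving V_SD = 0.0811 V (the root below V_ov).
I_D = (12.1 − 0.0811) / 53.6 = 0.224 mA.

I_D = 0.224 mA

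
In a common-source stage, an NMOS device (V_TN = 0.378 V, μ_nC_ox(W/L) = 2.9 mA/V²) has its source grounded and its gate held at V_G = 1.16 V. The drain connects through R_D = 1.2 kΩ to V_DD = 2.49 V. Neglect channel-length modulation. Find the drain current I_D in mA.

I_D = 0.887 mA

V_GS = V_G = 1.16 V, so V_ov = 1.16 − 0.378 = 0.782 V.
Assume saturation: I_D = ½ k_n V_ov² = 0.5 × 2.9 × 0.782² = 0.887 mA, giving V_DS = V_DD − I_D R_D = 2.49 − 0.887 × 1.2 = 1.43 V.
V_DS = 1.43 V ≥ V_ov = 0.782 V, confirming saturation.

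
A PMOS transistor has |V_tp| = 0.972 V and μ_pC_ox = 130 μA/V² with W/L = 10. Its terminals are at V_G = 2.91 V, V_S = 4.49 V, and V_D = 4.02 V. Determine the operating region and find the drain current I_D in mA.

Triode; I_D = 0.228 mA

V_SG = V_S − V_G = 4.49 − 2.91 = 1.58 V; V_SD = V_S − V_D = 4.49 − 4.02 = 0.47 V.
k_p = μ_pC_ox · (W/L) = 1.3 mA/V².
V_ov = V_SG − |V_tp| = 1.58 − 0.972 = 0.608 V.
Since V_SD = 0.47 V < V_ov = 0.608 V, the device is in the triode region.
I_D = k_p [V_ov · V_SD − ½ V_SD²] = 1.3 × [0.608 × 0.47 − 0.5 × 0.47²] = 0.228 mA.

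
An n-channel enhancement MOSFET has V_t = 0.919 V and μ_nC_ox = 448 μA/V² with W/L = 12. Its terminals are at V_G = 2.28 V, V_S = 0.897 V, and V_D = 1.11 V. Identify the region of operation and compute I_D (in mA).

V_GS = V_G − V_S = 2.28 − 0.897 = 1.38 V; V_DS = V_D − V_S = 1.11 − 0.897 = 0.213 V.
k_n = μ_nC_ox · (W/L) = 5.376 mA/V².
V_ov = V_GS − V_t = 1.38 − 0.919 = 0.464 V.
Since V_DS = 0.213 V < V_ov = 0.464 V, the device is in the triode region.
I_D = k_n [V_ov · V_DS − ½ V_DS²] = 5.376 × [0.464 × 0.213 − 0.5 × 0.213²] = 0.409 mA.

Triode; I_D = 0.409 mA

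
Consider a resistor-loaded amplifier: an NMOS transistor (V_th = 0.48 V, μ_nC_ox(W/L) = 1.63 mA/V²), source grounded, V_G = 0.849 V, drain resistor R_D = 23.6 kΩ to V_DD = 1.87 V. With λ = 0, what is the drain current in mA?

V_GS = V_G = 0.849 V, so V_ov = 0.849 − 0.48 = 0.369 V.
Assume saturation: I_D = ½ k_n V_ov² = 0.5 × 1.63 × 0.369² = 0.111 mA, giving V_DS = V_DD − I_D R_D = 1.87 − 0.111 × 23.6 = -0.749 V.
But -0.749 V < V_ov = 0.369 V, so the device is actually in triode.
In triode I_D = k_n[V_ov V_DS − ½ V_DS²] and I_D = (V_DD − V_DS)/R_D. Equating: 19.2 V_DS² − 15.19 V_DS + 1.87 = 0, giving V_DS = 0.153 V (the root below V_ov).
I_D = (1.87 − 0.153) / 23.6 = 0.0728 mA.

I_D = 0.0728 mA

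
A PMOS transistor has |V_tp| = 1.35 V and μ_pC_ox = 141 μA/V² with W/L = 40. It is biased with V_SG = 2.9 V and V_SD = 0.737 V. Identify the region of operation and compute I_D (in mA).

k_p = μ_pC_ox · (W/L) = 5.64 mA/V².
V_ov = V_SG − |V_tp| = 2.9 − 1.35 = 1.55 V.
Since V_SD = 0.737 V < V_ov = 1.55 V, the device is in the triode region.
I_D = k_p [V_ov · V_SD − ½ V_SD²] = 5.64 × [1.55 × 0.737 − 0.5 × 0.737²] = 4.91 mA.

Triode; I_D = 4.91 mA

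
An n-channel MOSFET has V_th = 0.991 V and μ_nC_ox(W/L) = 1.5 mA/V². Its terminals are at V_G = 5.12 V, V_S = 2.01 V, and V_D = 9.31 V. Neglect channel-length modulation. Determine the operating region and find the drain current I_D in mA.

Saturation; I_D = 3.37 mA

V_GS = V_G − V_S = 5.12 − 2.01 = 3.11 V; V_DS = V_D − V_S = 9.31 − 2.01 = 7.3 V.
V_ov = V_GS − V_th = 3.11 − 0.991 = 2.12 V.
Since V_DS = 7.3 V ≥ V_ov = 2.12 V, the device is in saturation.
I_D = ½ k_n V_ov² = 0.5 × 1.5 × 2.12² = 3.37 mA.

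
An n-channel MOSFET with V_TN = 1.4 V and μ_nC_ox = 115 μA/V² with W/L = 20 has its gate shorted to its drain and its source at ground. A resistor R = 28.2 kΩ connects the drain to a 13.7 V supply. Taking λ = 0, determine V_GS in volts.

With gate tied to drain, V_GS = V_DS ≥ V_GS − V_TN, so the device is in saturation.
k_n = μ_nC_ox · (W/L) = 2.3 mA/V².
KCL at the drain: ½ k_n (V_GS − V_TN)² = (V_DD − V_GS)/R.
Let x = V_GS − 1.4. Then 32.4 x² + x − 12.3 = 0, giving x = 0.601 V (positive root), so V_GS = 2 V.
I_D = (V_DD − V_GS)/R = (13.7 − 2) / 28.2 = 0.415 mA.

V_GS = 2.00 V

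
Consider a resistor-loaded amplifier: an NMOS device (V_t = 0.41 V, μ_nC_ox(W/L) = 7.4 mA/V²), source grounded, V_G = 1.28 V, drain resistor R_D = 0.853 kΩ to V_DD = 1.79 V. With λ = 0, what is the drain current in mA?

V_GS = V_G = 1.28 V, so V_ov = 1.28 − 0.41 = 0.87 V.
Assume saturation: I_D = ½ k_n V_ov² = 0.5 × 7.4 × 0.87² = 2.8 mA, giving V_DS = V_DD − I_D R_D = 1.79 − 2.8 × 0.853 = -0.599 V.
But -0.599 V < V_ov = 0.87 V, so the device is actually in triode.
In triode I_D = k_n[V_ov V_DS − ½ V_DS²] and I_D = (V_DD − V_DS)/R_D. Equating: 3.16 V_DS² − 6.492 V_DS + 1.79 = 0, giving V_DS = 0.328 V (the root below V_ov).
I_D = (1.79 − 0.328) / 0.853 = 1.71 mA.

I_D = 1.71 mA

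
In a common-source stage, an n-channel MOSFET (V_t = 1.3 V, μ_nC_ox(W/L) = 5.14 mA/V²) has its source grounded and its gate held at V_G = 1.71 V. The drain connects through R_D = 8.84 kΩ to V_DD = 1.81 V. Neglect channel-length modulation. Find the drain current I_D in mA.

V_GS = V_G = 1.71 V, so V_ov = 1.71 − 1.3 = 0.41 V.
Assume saturation: I_D = ½ k_n V_ov² = 0.5 × 5.14 × 0.41² = 0.432 mA, giving V_DS = V_DD − I_D R_D = 1.81 − 0.432 × 8.84 = -2.01 V.
But -2.01 V < V_ov = 0.41 V, so the device is actually in triode.
In triode I_D = k_n[V_ov V_DS − ½ V_DS²] and I_D = (V_DD − V_DS)/R_D. Equating: 22.7 V_DS² − 19.63 V_DS + 1.81 = 0, giving V_DS = 0.105 V (the root below V_ov).
I_D = (1.81 − 0.105) / 8.84 = 0.193 mA.

I_D = 0.193 mA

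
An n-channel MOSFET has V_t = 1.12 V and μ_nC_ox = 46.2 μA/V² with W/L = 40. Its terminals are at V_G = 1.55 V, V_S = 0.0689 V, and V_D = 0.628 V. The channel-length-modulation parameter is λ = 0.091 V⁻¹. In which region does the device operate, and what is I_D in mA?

V_GS = V_G − V_S = 1.55 − 0.0689 = 1.48 V; V_DS = V_D − V_S = 0.628 − 0.0689 = 0.559 V.
k_n = μ_nC_ox · (W/L) = 1.848 mA/V².
V_ov = V_GS − V_t = 1.48 − 1.12 = 0.361 V.
Since V_DS = 0.559 V ≥ V_ov = 0.361 V, the device is in saturation.
I_D = ½ k_n V_ov² (1 + λ V_DS) = 0.5 × 1.848 × 0.361² × (1 + 0.091 × 0.559) = 0.127 mA.

Saturation; I_D = 0.127 mA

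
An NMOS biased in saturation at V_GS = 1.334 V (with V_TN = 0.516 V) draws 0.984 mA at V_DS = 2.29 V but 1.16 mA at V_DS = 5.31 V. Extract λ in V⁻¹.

With V_GS fixed, I_D ∝ (1 + λ V_DS) in saturation, so I_D2/I_D1 = (1 + λ V_DS2)/(1 + λ V_DS1).
1.16/0.984 = 1.179 = (1 + 5.31 λ)/(1 + 2.29 λ).
Solving: λ (I_D1 V_DS2 − I_D2 V_DS1) = I_D2 − I_D1, so λ = (1.16 − 0.984) / (0.984 × 5.31 − 1.16 × 2.29) = 0.176 / 2.57 = 0.0685 V⁻¹.

λ = 0.0685 V⁻¹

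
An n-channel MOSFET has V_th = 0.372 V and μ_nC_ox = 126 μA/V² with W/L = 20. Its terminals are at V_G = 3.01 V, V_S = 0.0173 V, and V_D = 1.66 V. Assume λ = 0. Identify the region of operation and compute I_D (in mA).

Triode; I_D = 7.45 mA

V_GS = V_G − V_S = 3.01 − 0.0173 = 2.99 V; V_DS = V_D − V_S = 1.66 − 0.0173 = 1.64 V.
k_n = μ_nC_ox · (W/L) = 2.52 mA/V².
V_ov = V_GS − V_th = 2.99 − 0.372 = 2.62 V.
Since V_DS = 1.64 V < V_ov = 2.62 V, the device is in the triode region.
I_D = k_n [V_ov · V_DS − ½ V_DS²] = 2.52 × [2.62 × 1.64 − 0.5 × 1.64²] = 7.45 mA.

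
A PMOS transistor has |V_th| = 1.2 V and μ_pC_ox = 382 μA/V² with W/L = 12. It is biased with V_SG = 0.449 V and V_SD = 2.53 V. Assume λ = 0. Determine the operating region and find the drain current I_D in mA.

Cutoff; I_D = 0 mA

V_SG = 0.449 V < |V_th| = 1.2 V, so the transistor is in cutoff.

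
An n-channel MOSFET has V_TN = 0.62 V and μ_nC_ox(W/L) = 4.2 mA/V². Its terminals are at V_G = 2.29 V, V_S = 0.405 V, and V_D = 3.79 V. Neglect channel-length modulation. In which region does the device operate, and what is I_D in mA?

V_GS = V_G − V_S = 2.29 − 0.405 = 1.89 V; V_DS = V_D − V_S = 3.79 − 0.405 = 3.38 V.
V_ov = V_GS − V_TN = 1.89 − 0.62 = 1.27 V.
Since V_DS = 3.38 V ≥ V_ov = 1.27 V, the device is in saturation.
I_D = ½ k_n V_ov² = 0.5 × 4.2 × 1.27² = 3.36 mA.

Saturation; I_D = 3.36 mA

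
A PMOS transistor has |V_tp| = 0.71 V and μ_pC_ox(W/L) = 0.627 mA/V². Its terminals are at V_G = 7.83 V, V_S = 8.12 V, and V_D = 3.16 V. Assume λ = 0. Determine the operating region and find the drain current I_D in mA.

Cutoff; I_D = 0 mA

V_SG = V_S − V_G = 8.12 − 7.83 = 0.29 V; V_SD = V_S − V_D = 8.12 − 3.16 = 4.96 V.
V_SG = 0.29 V < |V_tp| = 0.71 V, so the transistor is in cutoff.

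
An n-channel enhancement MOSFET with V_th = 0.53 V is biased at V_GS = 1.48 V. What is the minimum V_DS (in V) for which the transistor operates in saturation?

V_DS,sat = 0.950 V

The boundary between triode and saturation is V_DS = V_GS − V_th = V_ov.
V_ov = 1.48 − 0.53 = 0.95 V.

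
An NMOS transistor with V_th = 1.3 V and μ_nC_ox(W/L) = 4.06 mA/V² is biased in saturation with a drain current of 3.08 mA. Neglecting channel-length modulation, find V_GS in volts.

In saturation I_D = ½ k_n (V_GS − V_th)², so V_GS − V_th = √(2 I_D / k_n) = √(2 × 3.08 / 4.06) = 1.23 V.
V_GS = 1.3 + 1.23 = 2.53 V.

V_GS = 2.53 V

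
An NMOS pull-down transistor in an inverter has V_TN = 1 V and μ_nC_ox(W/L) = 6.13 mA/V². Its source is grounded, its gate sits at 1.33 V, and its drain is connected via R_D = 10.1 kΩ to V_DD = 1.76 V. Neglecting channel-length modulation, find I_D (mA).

I_D = 0.165 mA

V_GS = V_G = 1.33 V, so V_ov = 1.33 − 1 = 0.33 V.
Assume saturation: I_D = ½ k_n V_ov² = 0.5 × 6.13 × 0.33² = 0.334 mA, giving V_DS = V_DD − I_D R_D = 1.76 − 0.334 × 10.1 = -1.61 V.
But -1.61 V < V_ov = 0.33 V, so the device is actually in triode.
In triode I_D = k_n[V_ov V_DS − ½ V_DS²] and I_D = (V_DD − V_DS)/R_D. Equating: 31 V_DS² − 21.43 V_DS + 1.76 = 0, giving V_DS = 0.0952 V (the root below V_ov).
I_D = (1.76 − 0.0952) / 10.1 = 0.165 mA.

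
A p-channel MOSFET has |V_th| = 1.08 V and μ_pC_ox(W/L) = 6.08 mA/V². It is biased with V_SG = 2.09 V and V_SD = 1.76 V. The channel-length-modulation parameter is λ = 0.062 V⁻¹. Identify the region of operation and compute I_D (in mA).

V_ov = V_SG − |V_th| = 2.09 − 1.08 = 1.01 V.
Since V_SD = 1.76 V ≥ V_ov = 1.01 V, the device is in saturation.
I_D = ½ k_p V_ov² (1 + λ V_SD) = 0.5 × 6.08 × 1.01² × (1 + 0.062 × 1.76) = 3.44 mA.

Saturation; I_D = 3.44 mA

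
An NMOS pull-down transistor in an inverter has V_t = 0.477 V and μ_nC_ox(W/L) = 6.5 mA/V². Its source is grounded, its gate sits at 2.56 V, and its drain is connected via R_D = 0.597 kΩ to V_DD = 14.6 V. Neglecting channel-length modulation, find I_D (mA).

V_GS = V_G = 2.56 V, so V_ov = 2.56 − 0.477 = 2.08 V.
Assume saturation: I_D = ½ k_n V_ov² = 0.5 × 6.5 × 2.08² = 14.1 mA, giving V_DS = V_DD − I_D R_D = 14.6 − 14.1 × 0.597 = 6.18 V.
V_DS = 6.18 V ≥ V_ov = 2.08 V, confirming saturation.

I_D = 14.1 mA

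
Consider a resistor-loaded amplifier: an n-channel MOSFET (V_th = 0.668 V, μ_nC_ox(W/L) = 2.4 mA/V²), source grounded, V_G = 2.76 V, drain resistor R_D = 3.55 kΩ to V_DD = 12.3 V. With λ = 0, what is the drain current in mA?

I_D = 3.24 mA

V_GS = V_G = 2.76 V, so V_ov = 2.76 − 0.668 = 2.09 V.
Assume saturation: I_D = ½ k_n V_ov² = 0.5 × 2.4 × 2.09² = 5.25 mA, giving V_DS = V_DD − I_D R_D = 12.3 − 5.25 × 3.55 = -6.34 V.
But -6.34 V < V_ov = 2.09 V, so the device is actually in triode.
In triode I_D = k_n[V_ov V_DS − ½ V_DS²] and I_D = (V_DD − V_DS)/R_D. Equating: 4.26 V_DS² − 18.82 V_DS + 12.3 = 0, giving V_DS = 0.797 V (the root below V_ov).
I_D = (12.3 − 0.797) / 3.55 = 3.24 mA.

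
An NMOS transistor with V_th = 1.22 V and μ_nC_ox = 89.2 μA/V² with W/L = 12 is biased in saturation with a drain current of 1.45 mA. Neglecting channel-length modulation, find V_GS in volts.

k_n = μ_nC_ox · (W/L) = 1.07 mA/V².
In saturation I_D = ½ k_n (V_GS − V_th)², so V_GS − V_th = √(2 I_D / k_n) = √(2 × 1.45 / 1.07) = 1.65 V.
V_GS = 1.22 + 1.65 = 2.87 V.

V_GS = 2.87 V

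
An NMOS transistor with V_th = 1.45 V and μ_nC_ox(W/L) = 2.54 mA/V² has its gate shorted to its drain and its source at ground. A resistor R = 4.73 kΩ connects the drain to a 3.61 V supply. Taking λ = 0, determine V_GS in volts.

With gate tied to drain, V_GS = V_DS ≥ V_GS − V_th, so the device is in saturation.
KCL at the drain: ½ k_n (V_GS − V_th)² = (V_DD − V_GS)/R.
Let x = V_GS − 1.45. Then 6.01 x² + x − 2.16 = 0, giving x = 0.522 V (positive root), so V_GS = 1.97 V.
I_D = (V_DD − V_GS)/R = (3.61 − 1.97) / 4.73 = 0.346 mA.

V_GS = 1.97 V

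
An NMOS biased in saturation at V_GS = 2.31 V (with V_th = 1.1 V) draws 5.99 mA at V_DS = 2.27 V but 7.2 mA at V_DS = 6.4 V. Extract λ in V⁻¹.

λ = 0.0550 V⁻¹

With V_GS fixed, I_D ∝ (1 + λ V_DS) in saturation, so I_D2/I_D1 = (1 + λ V_DS2)/(1 + λ V_DS1).
7.2/5.99 = 1.202 = (1 + 6.4 λ)/(1 + 2.27 λ).
Solving: λ (I_D1 V_DS2 − I_D2 V_DS1) = I_D2 − I_D1, so λ = (7.2 − 5.99) / (5.99 × 6.4 − 7.2 × 2.27) = 1.21 / 22 = 0.055 V⁻¹.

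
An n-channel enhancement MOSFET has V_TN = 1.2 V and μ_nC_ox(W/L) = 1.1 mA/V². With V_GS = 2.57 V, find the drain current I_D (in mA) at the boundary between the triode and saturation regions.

I_D = 1.03 mA

At the boundary V_DS = V_ov = V_GS − V_TN = 2.57 − 1.2 = 1.37 V.
I_D = ½ k_n V_ov² = 0.5 × 1.1 × 1.37² = 1.03 mA.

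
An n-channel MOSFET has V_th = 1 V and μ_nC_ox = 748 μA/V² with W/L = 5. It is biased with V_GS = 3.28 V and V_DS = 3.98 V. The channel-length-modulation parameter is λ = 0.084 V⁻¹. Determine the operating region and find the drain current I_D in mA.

k_n = μ_nC_ox · (W/L) = 3.74 mA/V².
V_ov = V_GS − V_th = 3.28 − 1 = 2.28 V.
Since V_DS = 3.98 V ≥ V_ov = 2.28 V, the device is in saturation.
I_D = ½ k_n V_ov² (1 + λ V_DS) = 0.5 × 3.74 × 2.28² × (1 + 0.084 × 3.98) = 13 mA.

Saturation; I_D = 13.0 mA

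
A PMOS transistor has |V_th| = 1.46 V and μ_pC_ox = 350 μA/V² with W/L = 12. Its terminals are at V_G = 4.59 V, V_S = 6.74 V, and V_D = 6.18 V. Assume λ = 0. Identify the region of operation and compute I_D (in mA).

Triode; I_D = 0.964 mA

V_SG = V_S − V_G = 6.74 − 4.59 = 2.15 V; V_SD = V_S − V_D = 6.74 − 6.18 = 0.56 V.
k_p = μ_pC_ox · (W/L) = 4.2 mA/V².
V_ov = V_SG − |V_th| = 2.15 − 1.46 = 0.69 V.
Since V_SD = 0.56 V < V_ov = 0.69 V, the device is in the triode region.
I_D = k_p [V_ov · V_SD − ½ V_SD²] = 4.2 × [0.69 × 0.56 − 0.5 × 0.56²] = 0.964 mA.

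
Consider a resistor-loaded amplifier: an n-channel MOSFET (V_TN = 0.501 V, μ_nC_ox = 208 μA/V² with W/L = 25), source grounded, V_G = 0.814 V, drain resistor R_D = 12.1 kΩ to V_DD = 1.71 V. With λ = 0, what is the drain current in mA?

I_D = 0.133 mA

V_GS = V_G = 0.814 V, so V_ov = 0.814 − 0.501 = 0.313 V.
k_n = μ_nC_ox · (W/L) = 5.2 mA/V².
Assume saturation: I_D = ½ k_n V_ov² = 0.5 × 5.2 × 0.313² = 0.255 mA, giving V_DS = V_DD − I_D R_D = 1.71 − 0.255 × 12.1 = -1.37 V.
But -1.37 V < V_ov = 0.313 V, so the device is actually in triode.
In triode I_D = k_n[V_ov V_DS − ½ V_DS²] and I_D = (V_DD − V_DS)/R_D. Equating: 31.5 V_DS² − 20.69 V_DS + 1.71 = 0, giving V_DS = 0.0969 V (the root below V_ov).
I_D = (1.71 − 0.0969) / 12.1 = 0.133 mA.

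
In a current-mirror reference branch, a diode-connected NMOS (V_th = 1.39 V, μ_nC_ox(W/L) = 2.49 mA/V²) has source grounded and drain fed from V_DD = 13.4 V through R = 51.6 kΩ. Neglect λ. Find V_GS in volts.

V_GS = 1.81 V

With gate tied to drain, V_GS = V_DS ≥ V_GS − V_th, so the device is in saturation.
KCL at the drain: ½ k_n (V_GS − V_th)² = (V_DD − V_GS)/R.
Let x = V_GS − 1.39. Then 64.2 x² + x − 12.01 = 0, giving x = 0.425 V (positive root), so V_GS = 1.81 V.
I_D = (V_DD − V_GS)/R = (13.4 − 1.81) / 51.6 = 0.225 mA.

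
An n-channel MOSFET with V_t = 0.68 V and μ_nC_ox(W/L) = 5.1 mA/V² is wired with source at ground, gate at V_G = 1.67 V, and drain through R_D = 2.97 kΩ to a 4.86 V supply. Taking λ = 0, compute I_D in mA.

V_GS = V_G = 1.67 V, so V_ov = 1.67 − 0.68 = 0.99 V.
Assume saturation: I_D = ½ k_n V_ov² = 0.5 × 5.1 × 0.99² = 2.5 mA, giving V_DS = V_DD − I_D R_D = 4.86 − 2.5 × 2.97 = -2.56 V.
But -2.56 V < V_ov = 0.99 V, so the device is actually in triode.
In triode I_D = k_n[V_ov V_DS − ½ V_DS²] and I_D = (V_DD − V_DS)/R_D. Equating: 7.57 V_DS² − 16 V_DS + 4.86 = 0, giving V_DS = 0.368 V (the root below V_ov).
I_D = (4.86 − 0.368) / 2.97 = 1.51 mA.

I_D = 1.51 mA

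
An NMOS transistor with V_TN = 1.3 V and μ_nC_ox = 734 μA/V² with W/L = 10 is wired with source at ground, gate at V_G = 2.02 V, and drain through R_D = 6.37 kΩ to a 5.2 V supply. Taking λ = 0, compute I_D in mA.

I_D = 0.790 mA

V_GS = V_G = 2.02 V, so V_ov = 2.02 − 1.3 = 0.72 V.
k_n = μ_nC_ox · (W/L) = 7.34 mA/V².
Assume saturation: I_D = ½ k_n V_ov² = 0.5 × 7.34 × 0.72² = 1.9 mA, giving V_DS = V_DD − I_D R_D = 5.2 − 1.9 × 6.37 = -6.92 V.
But -6.92 V < V_ov = 0.72 V, so the device is actually in triode.
In triode I_D = k_n[V_ov V_DS − ½ V_DS²] and I_D = (V_DD − V_DS)/R_D. Equating: 23.4 V_DS² − 34.66 V_DS + 5.2 = 0, giving V_DS = 0.169 V (the root below V_ov).
I_D = (5.2 − 0.169) / 6.37 = 0.79 mA.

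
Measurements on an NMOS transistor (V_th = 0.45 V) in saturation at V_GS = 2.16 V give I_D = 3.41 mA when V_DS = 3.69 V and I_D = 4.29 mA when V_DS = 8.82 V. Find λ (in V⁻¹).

λ = 0.0618 V⁻¹

With V_GS fixed, I_D ∝ (1 + λ V_DS) in saturation, so I_D2/I_D1 = (1 + λ V_DS2)/(1 + λ V_DS1).
4.29/3.41 = 1.258 = (1 + 8.82 λ)/(1 + 3.69 λ).
Solving: λ (I_D1 V_DS2 − I_D2 V_DS1) = I_D2 − I_D1, so λ = (4.29 − 3.41) / (3.41 × 8.82 − 4.29 × 3.69) = 0.88 / 14.2 = 0.0618 V⁻¹.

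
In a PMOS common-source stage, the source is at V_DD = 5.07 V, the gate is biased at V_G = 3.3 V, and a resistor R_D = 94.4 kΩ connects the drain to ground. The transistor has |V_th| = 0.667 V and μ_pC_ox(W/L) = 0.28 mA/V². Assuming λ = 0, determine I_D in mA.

V_SG = V_DD − V_G = 5.07 − 3.3 = 1.77 V, so V_ov = 1.77 − 0.667 = 1.1 V.
Assume saturation: I_D = ½ k_p V_ov² = 0.5 × 0.28 × 1.1² = 0.17 mA, giving V_SD = V_DD − I_D R_D = 5.07 − 0.17 × 94.4 = -11 V.
But -11 V < V_ov = 1.1 V, so the device is actually in triode.
In triode I_D = k_p[V_ov V_SD − ½ V_SD²] and I_D = (V_DD − V_SD)/R_D. Equating: 13.2 V_SD² − 30.15 V_SD + 5.07 = 0, giving V_SD = 0.183 V (the root below V_ov).
I_D = (5.07 − 0.183) / 94.4 = 0.0518 mA.

I_D = 0.0518 mA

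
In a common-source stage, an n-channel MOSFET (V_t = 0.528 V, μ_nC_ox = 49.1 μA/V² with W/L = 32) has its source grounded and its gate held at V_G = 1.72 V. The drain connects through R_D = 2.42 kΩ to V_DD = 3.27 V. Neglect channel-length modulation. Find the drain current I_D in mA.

V_GS = V_G = 1.72 V, so V_ov = 1.72 − 0.528 = 1.19 V.
k_n = μ_nC_ox · (W/L) = 1.571 mA/V².
Assume saturation: I_D = ½ k_n V_ov² = 0.5 × 1.571 × 1.19² = 1.12 mA, giving V_DS = V_DD − I_D R_D = 3.27 − 1.12 × 2.42 = 0.569 V.
But 0.569 V < V_ov = 1.19 V, so the device is actually in triode.
In triode I_D = k_n[V_ov V_DS − ½ V_DS²] and I_D = (V_DD − V_DS)/R_D. Equating: 1.9 V_DS² − 5.532 V_DS + 3.27 = 0, giving V_DS = 0.825 V (the root below V_ov).
I_D = (3.27 − 0.825) / 2.42 = 1.01 mA.

I_D = 1.01 mA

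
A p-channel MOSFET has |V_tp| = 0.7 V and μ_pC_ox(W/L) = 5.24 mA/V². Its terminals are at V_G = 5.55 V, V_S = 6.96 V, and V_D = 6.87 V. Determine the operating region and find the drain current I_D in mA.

Triode; I_D = 0.314 mA

V_SG = V_S − V_G = 6.96 − 5.55 = 1.41 V; V_SD = V_S − V_D = 6.96 − 6.87 = 0.09 V.
V_ov = V_SG − |V_tp| = 1.41 − 0.7 = 0.71 V.
Since V_SD = 0.09 V < V_ov = 0.71 V, the device is in the triode region.
I_D = k_p [V_ov · V_SD − ½ V_SD²] = 5.24 × [0.71 × 0.09 − 0.5 × 0.09²] = 0.314 mA.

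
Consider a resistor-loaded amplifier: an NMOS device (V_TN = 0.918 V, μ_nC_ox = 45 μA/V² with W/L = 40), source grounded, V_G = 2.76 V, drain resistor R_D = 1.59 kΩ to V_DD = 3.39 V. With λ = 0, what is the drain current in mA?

I_D = 1.73 mA

V_GS = V_G = 2.76 V, so V_ov = 2.76 − 0.918 = 1.84 V.
k_n = μ_nC_ox · (W/L) = 1.8 mA/V².
Assume saturation: I_D = ½ k_n V_ov² = 0.5 × 1.8 × 1.84² = 3.05 mA, giving V_DS = V_DD − I_D R_D = 3.39 − 3.05 × 1.59 = -1.47 V.
But -1.47 V < V_ov = 1.84 V, so the device is actually in triode.
In triode I_D = k_n[V_ov V_DS − ½ V_DS²] and I_D = (V_DD − V_DS)/R_D. Equating: 1.43 V_DS² − 6.272 V_DS + 3.39 = 0, giving V_DS = 0.632 V (the root below V_ov).
I_D = (3.39 − 0.632) / 1.59 = 1.73 mA.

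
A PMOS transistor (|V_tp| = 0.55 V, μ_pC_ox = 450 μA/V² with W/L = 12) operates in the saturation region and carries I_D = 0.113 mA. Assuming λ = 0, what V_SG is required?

k_p = μ_pC_ox · (W/L) = 5.4 mA/V².
In saturation I_D = ½ k_p (V_SG − |V_tp|)², so V_SG − |V_tp| = √(2 I_D / k_p) = √(2 × 0.113 / 5.4) = 0.205 V.
V_SG = 0.55 + 0.205 = 0.755 V.

V_SG = 0.755 V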